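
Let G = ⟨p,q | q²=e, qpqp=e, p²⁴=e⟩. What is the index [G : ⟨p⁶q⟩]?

First find ord(p⁶q) by computing successive powers:
  (p⁶q)¹ = p⁶q, (p⁶q)² = e.
So |⟨p⁶q⟩| = ord(p⁶q) = 2. With |G| = 48, by Lagrange [G : ⟨p⁶q⟩] = 48/2 = 24.

Answer: 24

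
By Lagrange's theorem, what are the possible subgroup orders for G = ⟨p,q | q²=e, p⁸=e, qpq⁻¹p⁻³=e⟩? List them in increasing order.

|G| = 16 = 2⁴. By Lagrange's theorem the order of any subgroup divides 16; the divisors of 16 are 1, 2, 4, 8, 16.

Answer: 1, 2, 4, 8, 16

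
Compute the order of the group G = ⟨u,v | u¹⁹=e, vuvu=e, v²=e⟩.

Enumerate words in the generators, reducing via the relations: the distinct elements are
  {e, u, v, uv, u², u³, u⁴, u⁵, u⁶, u⁷, u⁸, u⁹, u²v, u³v, u¹², u¹³, u¹¹, u¹⁰, u¹⁴, u¹⁵, u¹⁶, u¹⁷, u¹⁸, u⁴v, u⁵v, u⁶v, u⁷v, u⁸v, u⁹v, u¹²v, u¹³v, u¹¹v, u¹⁰v, u¹⁴v, u¹⁵v, u¹⁶v, u¹⁷v, u¹⁸v}.
No further products give new elements, so |G| = 38.

Answer: 38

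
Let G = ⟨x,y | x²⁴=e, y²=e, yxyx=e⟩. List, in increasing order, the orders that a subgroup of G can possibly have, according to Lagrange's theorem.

|G| = 48 = 2⁴ · 3. By Lagrange's theorem the order of any subgroup divides 48; the divisors of 48 are 1, 2, 3, 4, 6, 8, 12, 16, 24, 48.

Answer: 1, 2, 3, 4, 6, 8, 12, 16, 24, 48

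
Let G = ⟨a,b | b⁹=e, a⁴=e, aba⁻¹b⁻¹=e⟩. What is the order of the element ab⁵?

Compute successive powers until reaching e:
  (ab⁵)¹ = ab⁵, (ab⁵)² = a²b, (ab⁵)³ = a³b⁶, (ab⁵)⁴ = b², (ab⁵)⁵ = ab⁷, (ab⁵)⁶ = a²b³, (ab⁵)⁷ = a³b⁸, (ab⁵)⁸ = b⁴, (ab⁵)⁹ = a, (ab⁵)¹⁰ = a²b⁵, (ab⁵)¹¹ = a³b, (ab⁵)¹² = b⁶, (ab⁵)¹³ = ab², (ab⁵)¹⁴ = a²b⁷, (ab⁵)¹⁵ = a³b³, (ab⁵)¹⁶ = b⁸, (ab⁵)¹⁷ = ab⁴, (ab⁵)¹⁸ = a², (ab⁵)¹⁹ = a³b⁵, (ab⁵)²⁰ = b, (ab⁵)²¹ = ab⁶, (ab⁵)²² = a²b², (ab⁵)²³ = a³b⁷, (ab⁵)²⁴ = b³, (ab⁵)²⁵ = ab⁸, (ab⁵)²⁶ = a²b⁴, (ab⁵)²⁷ = a³, (ab⁵)²⁸ = b⁵, (ab⁵)²⁹ = ab, (ab⁵)³⁰ = a²b⁶, (ab⁵)³¹ = a³b², (ab⁵)³² = b⁷, (ab⁵)³³ = ab³, (ab⁵)³⁴ = a²b⁸, (ab⁵)³⁵ = a³b⁴, (ab⁵)³⁶ = e.
The smallest positive k with (ab⁵)ᵏ = e is 36.

Answer: 36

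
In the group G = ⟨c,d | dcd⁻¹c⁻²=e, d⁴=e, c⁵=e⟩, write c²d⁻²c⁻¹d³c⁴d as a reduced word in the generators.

Multiply left to right, reducing at each step:
  (c²) · d⁻² = c²d²
  (c²d²) · c⁻¹ = c³d²
  (c³d²) · d³ = c³d
  (c³d) · c⁴ = cd
  (cd) · d = cd²

Answer: cd²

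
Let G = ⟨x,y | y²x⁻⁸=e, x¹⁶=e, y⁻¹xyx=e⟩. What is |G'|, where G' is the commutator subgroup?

G' = [G, G] is generated by all commutators. The generator-pair commutators are: [x, y] = x².
The subgroup they normally generate is {e, x², x⁴, x⁶, x⁸, x¹⁰, x¹², x¹⁴}, of order 8.
Check: |G/G'| = 32/8 = 4 is the order of the abelianisation.

Answer: 8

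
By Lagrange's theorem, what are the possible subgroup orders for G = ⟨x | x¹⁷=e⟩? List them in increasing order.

|G| = 17 = 17. By Lagrange's theorem the order of any subgroup divides 17; the divisors of 17 are 1, 17.

Answer: 1, 17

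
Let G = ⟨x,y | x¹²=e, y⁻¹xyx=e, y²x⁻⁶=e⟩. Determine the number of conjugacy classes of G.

The conjugacy classes (representative and size) are:
  [e] (size 1), [x¹¹] (size 2), [x²] (size 2), [x⁹] (size 2), [x⁴] (size 2), [x⁵] (size 2), [x⁶] (size 1), [x²y] (size 6), [xy] (size 6).
Class equation: 1 + 2 + 2 + 2 + 2 + 2 + 1 + 6 + 6 = 24 = |G|. So G has 9 conjugacy classes.

Answer: 9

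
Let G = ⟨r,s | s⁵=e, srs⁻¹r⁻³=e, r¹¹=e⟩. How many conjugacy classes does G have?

The conjugacy classes (representative and size) are:
  [e] (size 1), [r³] (size 5), [r⁶] (size 5), [r⁷s] (size 11), [r⁹s²] (size 11), [r⁷s³] (size 11), [r⁷s⁴] (size 11).
Class equation: 1 + 5 + 5 + 11 + 11 + 11 + 11 = 55 = |G|. So G has 7 conjugacy classes.

Answer: 7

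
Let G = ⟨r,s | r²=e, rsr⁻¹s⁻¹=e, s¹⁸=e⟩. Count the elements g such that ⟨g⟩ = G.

⟨g⟩ = G would require ord(g) = |G| = 36, but the maximum element order in G is 18 < 36. So G is not cyclic and no single element generates it: the count is 0.

Answer: 0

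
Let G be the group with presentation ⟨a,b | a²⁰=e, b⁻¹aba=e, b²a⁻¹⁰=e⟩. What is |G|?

Enumerate words in the generators, reducing via the relations: the distinct elements are
  {a, b, e, ab, a², a³, a⁴, a⁵, a⁶, a⁷, a⁸, a⁹, a²b, a³b, a¹², a¹³, a¹¹, a¹⁰, a¹⁴, a¹⁵, a¹⁶, a¹⁷, a¹⁸, a¹⁹, a⁴b, a⁵b, a⁶b, a⁷b, a⁸b, a⁹b, b⁻¹, ab⁻¹, a²b⁻¹, a³b⁻¹, a⁴b⁻¹, a⁵b⁻¹, a⁶b⁻¹, a⁷b⁻¹, a⁸b⁻¹, a⁹b⁻¹}.
No further products give new elements, so |G| = 40.

Answer: 40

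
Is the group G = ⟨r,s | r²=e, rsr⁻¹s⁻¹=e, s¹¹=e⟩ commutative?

Each pair of generators commutes: r·s = rs = s·r. Since the generators pairwise commute, every element of G commutes with every other, so G is abelian.

Answer: Yes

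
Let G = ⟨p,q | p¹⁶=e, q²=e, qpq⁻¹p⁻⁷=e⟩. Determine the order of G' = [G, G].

G' = [G, G] is generated by all commutators. The generator-pair commutators are: [p, q] = p¹⁰.
The subgroup they normally generate is {e, p², p⁴, p⁶, p⁸, p¹⁰, p¹², p¹⁴}, of order 8.
Check: |G/G'| = 32/8 = 4 is the order of the abelianisation.

Answer: 8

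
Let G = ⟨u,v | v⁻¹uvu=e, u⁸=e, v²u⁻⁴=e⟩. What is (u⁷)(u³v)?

Compute (u⁷) · (u³v) by multiplying left to right and reducing via the relations at each step:
  (u⁷) · u³ = u²
  (u²) · v = u²v

Answer: u²v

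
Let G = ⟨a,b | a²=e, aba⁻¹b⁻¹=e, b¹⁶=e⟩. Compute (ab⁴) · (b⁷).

Compute (ab⁴) · (b⁷) by multiplying left to right and reducing via the relations at each step:
  (ab⁴) · b⁷ = ab¹¹

Answer: ab¹¹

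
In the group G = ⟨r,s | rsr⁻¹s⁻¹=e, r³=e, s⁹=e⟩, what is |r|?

Compute successive powers until reaching e:
  r¹ = r, r² = r², r³ = e.
The smallest positive k with rᵏ = e is 3.

Answer: 3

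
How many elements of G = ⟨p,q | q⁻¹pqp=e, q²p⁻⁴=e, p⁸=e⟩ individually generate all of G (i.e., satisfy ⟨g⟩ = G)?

⟨g⟩ = G would require ord(g) = |G| = 16, but the maximum element order in G is 8 < 16. So G is not cyclic and no single element generates it: the count is 0.

Answer: 0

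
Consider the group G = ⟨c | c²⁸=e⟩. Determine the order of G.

G is generated by a single element, so G is cyclic. The relator gives c²⁸ = e and no smaller power is forced to be e, so the 28 powers {c, e, c², c³, c⁴, c⁵, c⁶, c⁷, c⁸, c⁹, c²², c²³, c²¹, c²⁰, c²⁴, c²⁵, c²⁶, c²⁷, c¹², c¹³, c¹¹, c¹⁰, c¹⁴, c¹⁵, c¹⁶, c¹⁷, c¹⁸, c¹⁹} are distinct. Hence |G| = 28.

Answer: 28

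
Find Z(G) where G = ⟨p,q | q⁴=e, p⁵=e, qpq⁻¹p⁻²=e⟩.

An element z ∈ Z(G) iff z commutes with every generator.
For example e is central: e·p = p = p·e; e·q = q = q·e.
Whereas p ∉ Z(G) since p·q = pq ≠ p²q = q·p.
Checking each of the 20 elements this way gives Z(G) = {e}, of order 1.

Answer: {e}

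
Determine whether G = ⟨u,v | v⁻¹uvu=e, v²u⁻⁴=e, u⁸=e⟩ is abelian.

u·v = uv but v·u = u³v⁻¹, so u·v ≠ v·u and G is not abelian.

Answer: No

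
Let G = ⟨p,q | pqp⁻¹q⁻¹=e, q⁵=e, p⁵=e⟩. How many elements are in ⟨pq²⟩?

|⟨pq²⟩| equals the order of pq². Compute successive powers until reaching e:
  (pq²)¹ = pq², (pq²)² = p²q⁴, (pq²)³ = p³q, (pq²)⁴ = p⁴q³, (pq²)⁵ = e.
The smallest positive k with (pq²)ᵏ = e is 5, so |⟨pq²⟩| = 5.

Answer: 5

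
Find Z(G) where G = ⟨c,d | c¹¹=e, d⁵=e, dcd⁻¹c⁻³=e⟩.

An element z ∈ Z(G) iff z commutes with every generator.
For example e is central: e·c = c = c·e; e·d = d = d·e.
Whereas c ∉ Z(G) since c·d = cd ≠ c³d = d·c.
Checking each of the 55 elements this way gives Z(G) = {e}, of order 1.

Answer: {e}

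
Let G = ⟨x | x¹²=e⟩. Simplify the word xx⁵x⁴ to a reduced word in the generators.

Multiply left to right, reducing at each step:
  x · x⁵ = x⁶
  (x⁶) · x⁴ = x¹⁰

Answer: x¹⁰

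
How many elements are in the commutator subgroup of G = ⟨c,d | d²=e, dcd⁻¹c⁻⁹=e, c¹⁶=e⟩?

G' = [G, G] is generated by all commutators. The generator-pair commutators are: [c, d] = c⁸.
The subgroup they normally generate is {e, c⁸}, of order 2.
Check: |G/G'| = 32/2 = 16 is the order of the abelianisation.

Answer: 2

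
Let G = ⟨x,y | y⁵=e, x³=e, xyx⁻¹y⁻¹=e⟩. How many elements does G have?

Enumerate words in the generators, reducing via the relations: the distinct elements are
  {e, x, y, xy, x², y², y³, y⁴, xy², xy³, xy⁴, x²y, x²y², x²y³, x²y⁴}.
No further products give new elements, so |G| = 15.

Answer: 15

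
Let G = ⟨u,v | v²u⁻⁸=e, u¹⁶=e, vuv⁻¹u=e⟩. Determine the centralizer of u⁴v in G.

⟨u⁴v⟩ ⊆ C_G(u⁴v) since powers of u⁴v commute with u⁴v; so |C_G(u⁴v)| ≥ |⟨u⁴v⟩| = 4.
By orbit–stabilizer, |C_G(u⁴v)| = |G| / |conj. class of u⁴v| = 32 / 8 = 4.
The 4 elements commuting with u⁴v are {e, u⁸, u⁴v, u⁴v⁻¹}.

Answer: {e, u⁸, u⁴v, u⁴v⁻¹}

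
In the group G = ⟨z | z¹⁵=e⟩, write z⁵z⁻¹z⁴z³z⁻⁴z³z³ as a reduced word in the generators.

Multiply left to right, reducing at each step:
  (z⁵) · z⁻¹ = z⁴
  (z⁴) · z⁴ = z⁸
  (z⁸) · z³ = z¹¹
  (z¹¹) · z⁻⁴ = z⁷
  (z⁷) · z³ = z¹⁰
  (z¹⁰) · z³ = z¹³

Answer: z¹³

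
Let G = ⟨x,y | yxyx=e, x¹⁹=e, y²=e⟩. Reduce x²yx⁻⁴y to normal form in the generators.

Multiply left to right, reducing at each step:
  (x²) · y = x²y
  (x²y) · x⁻⁴ = x⁶y
  (x⁶y) · y = x⁶

Answer: x⁶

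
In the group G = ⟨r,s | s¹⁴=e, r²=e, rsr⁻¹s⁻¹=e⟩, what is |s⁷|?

Compute successive powers until reaching e:
  (s⁷)¹ = s⁷, (s⁷)² = e.
The smallest positive k with (s⁷)ᵏ = e is 2.

Answer: 2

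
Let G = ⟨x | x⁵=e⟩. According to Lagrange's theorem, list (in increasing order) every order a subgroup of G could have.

|G| = 5 = 5. By Lagrange's theorem the order of any subgroup divides 5; the divisors of 5 are 1, 5.

Answer: 1, 5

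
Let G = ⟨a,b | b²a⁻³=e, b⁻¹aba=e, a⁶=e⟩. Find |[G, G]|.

G' = [G, G] is generated by all commutators. The generator-pair commutators are: [a, b] = a².
The subgroup they normally generate is {e, a², a⁴}, of order 3.
Check: |G/G'| = 12/3 = 4 is the order of the abelianisation.

Answer: 3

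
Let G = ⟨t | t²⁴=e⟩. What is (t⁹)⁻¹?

The order of (t⁹) is 8 (smallest k with (t⁹)ᵏ = e), so (t⁹)⁻¹ = (t⁹)⁷ = t¹⁵.
Check: (t⁹) · (t¹⁵) → (t⁹) · t¹⁵ = e, giving e as required.

Answer: t¹⁵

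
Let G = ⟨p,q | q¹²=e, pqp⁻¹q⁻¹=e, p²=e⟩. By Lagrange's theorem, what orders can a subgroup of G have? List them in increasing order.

|G| = 24 = 2³ · 3. By Lagrange's theorem the order of any subgroup divides 24; the divisors of 24 are 1, 2, 3, 4, 6, 8, 12, 24.

Answer: 1, 2, 3, 4, 6, 8, 12, 24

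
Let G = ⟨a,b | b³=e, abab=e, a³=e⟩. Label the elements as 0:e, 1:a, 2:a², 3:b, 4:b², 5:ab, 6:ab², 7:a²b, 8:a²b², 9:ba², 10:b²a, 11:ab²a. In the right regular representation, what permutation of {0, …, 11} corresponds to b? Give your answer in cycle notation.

(0 3 4)(1 5 6)(2 7 8)(9 11 10)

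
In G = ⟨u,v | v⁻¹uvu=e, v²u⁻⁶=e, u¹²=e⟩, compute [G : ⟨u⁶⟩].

First find ord(u⁶) by computing successive powers:
  (u⁶)¹ = u⁶, (u⁶)² = e.
So |⟨u⁶⟩| = ord(u⁶) = 2. With |G| = 24, by Lagrange [G : ⟨u⁶⟩] = 24/2 = 12.

Answer: 12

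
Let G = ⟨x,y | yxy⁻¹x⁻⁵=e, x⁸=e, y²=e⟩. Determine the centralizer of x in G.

⟨x⟩ ⊆ C_G(x) since powers of x commute with x; so |C_G(x)| ≥ |⟨x⟩| = 8.
By orbit–stabilizer, |C_G(x)| = |G| / |conj. class of x| = 16 / 2 = 8.
The 8 elements commuting with x are {e, x, x², x³, x⁴, x⁵, x⁶, x⁷}.

Answer: {e, x, x², x³, x⁴, x⁵, x⁶, x⁷}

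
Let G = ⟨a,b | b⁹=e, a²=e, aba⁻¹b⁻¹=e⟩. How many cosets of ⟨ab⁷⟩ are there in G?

First find ord(ab⁷) by computing successive powers:
  (ab⁷)¹ = ab⁷, (ab⁷)² = b⁵, (ab⁷)³ = ab³, (ab⁷)⁴ = b, (ab⁷)⁵ = ab⁸, (ab⁷)⁶ = b⁶, (ab⁷)⁷ = ab⁴, (ab⁷)⁸ = b², (ab⁷)⁹ = a, (ab⁷)¹⁰ = b⁷, (ab⁷)¹¹ = ab⁵, (ab⁷)¹² = b³, (ab⁷)¹³ = ab, (ab⁷)¹⁴ = b⁸, (ab⁷)¹⁵ = ab⁶, (ab⁷)¹⁶ = b⁴, (ab⁷)¹⁷ = ab², (ab⁷)¹⁸ = e.
So |⟨ab⁷⟩| = ord(ab⁷) = 18. With |G| = 18, by Lagrange [G : ⟨ab⁷⟩] = 18/18 = 1.

Answer: 1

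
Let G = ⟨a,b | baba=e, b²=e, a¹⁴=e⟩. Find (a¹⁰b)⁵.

Compute successive powers of (a¹⁰b), reducing at each step:
  (a¹⁰b)²: (a¹⁰b) · a¹⁰ = b;   b · b = e
  (a¹⁰b)³: e · a¹⁰ = a¹⁰;   (a¹⁰) · b = a¹⁰b
  (a¹⁰b)⁴: (a¹⁰b) · a¹⁰ = b;   b · b = e
  (a¹⁰b)⁵: e · a¹⁰ = a¹⁰;   (a¹⁰) · b = a¹⁰b

Answer: a¹⁰b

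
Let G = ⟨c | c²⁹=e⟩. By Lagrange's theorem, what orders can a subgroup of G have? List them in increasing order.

|G| = 29 = 29. By Lagrange's theorem the order of any subgroup divides 29; the divisors of 29 are 1, 29.

Answer: 1, 29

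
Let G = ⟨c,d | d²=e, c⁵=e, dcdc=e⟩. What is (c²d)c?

Compute (c²d) · c by multiplying left to right and reducing via the relations at each step:
  (c²d) · c = cd

Answer: cd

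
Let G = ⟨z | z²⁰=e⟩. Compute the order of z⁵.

Compute successive powers until reaching e:
  (z⁵)¹ = z⁵, (z⁵)² = z¹⁰, (z⁵)³ = z¹⁵, (z⁵)⁴ = e.
The smallest positive k with (z⁵)ᵏ = e is 4.

Answer: 4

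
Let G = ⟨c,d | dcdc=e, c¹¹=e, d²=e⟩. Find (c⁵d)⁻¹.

The order of (c⁵d) is 2 (smallest k with (c⁵d)ᵏ = e), so (c⁵d)⁻¹ = (c⁵d)¹ = c⁵d.
Check: (c⁵d) · (c⁵d) → (c⁵d) · c⁵ = d;   d · d = e, giving e as required.

Answer: c⁵d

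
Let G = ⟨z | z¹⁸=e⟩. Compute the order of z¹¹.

Compute successive powers until reaching e:
  (z¹¹)¹ = z¹¹, (z¹¹)² = z⁴, (z¹¹)³ = z¹⁵, (z¹¹)⁴ = z⁸, (z¹¹)⁵ = z, (z¹¹)⁶ = z¹², (z¹¹)⁷ = z⁵, (z¹¹)⁸ = z¹⁶, (z¹¹)⁹ = z⁹, (z¹¹)¹⁰ = z², (z¹¹)¹¹ = z¹³, (z¹¹)¹² = z⁶, (z¹¹)¹³ = z¹⁷, (z¹¹)¹⁴ = z¹⁰, (z¹¹)¹⁵ = z³, (z¹¹)¹⁶ = z¹⁴, (z¹¹)¹⁷ = z⁷, (z¹¹)¹⁸ = e.
The smallest positive k with (z¹¹)ᵏ = e is 18.

Answer: 18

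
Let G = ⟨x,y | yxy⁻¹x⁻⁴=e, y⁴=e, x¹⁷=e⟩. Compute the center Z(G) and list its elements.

An element z ∈ Z(G) iff z commutes with every generator.
For example e is central: e·x = x = x·e; e·y = y = y·e.
Whereas x ∉ Z(G) since x·y = xy ≠ x⁴y = y·x.
Checking each of the 68 elements this way gives Z(G) = {e}, of order 1.

Answer: {e}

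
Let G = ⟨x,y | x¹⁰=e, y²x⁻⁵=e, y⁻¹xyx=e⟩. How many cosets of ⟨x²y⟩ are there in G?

First find ord(x²y) by computing successive powers:
  (x²y)¹ = x²y, (x²y)² = x⁵, (x²y)³ = x²y⁻¹, (x²y)⁴ = e.
So |⟨x²y⟩| = ord(x²y) = 4. With |G| = 20, by Lagrange [G : ⟨x²y⟩] = 20/4 = 5.

Answer: 5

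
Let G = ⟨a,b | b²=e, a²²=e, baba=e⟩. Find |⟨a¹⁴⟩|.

|⟨a¹⁴⟩| equals the order of a¹⁴. Compute successive powers until reaching e:
  (a¹⁴)¹ = a¹⁴, (a¹⁴)² = a⁶, (a¹⁴)³ = a²⁰, (a¹⁴)⁴ = a¹², (a¹⁴)⁵ = a⁴, (a¹⁴)⁶ = a¹⁸, (a¹⁴)⁷ = a¹⁰, (a¹⁴)⁸ = a², (a¹⁴)⁹ = a¹⁶, (a¹⁴)¹⁰ = a⁸, (a¹⁴)¹¹ = e.
The smallest positive k with (a¹⁴)ᵏ = e is 11, so |⟨a¹⁴⟩| = 11.

Answer: 11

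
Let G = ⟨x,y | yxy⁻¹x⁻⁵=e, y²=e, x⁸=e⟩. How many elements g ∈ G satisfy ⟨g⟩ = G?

⟨g⟩ = G would require ord(g) = |G| = 16, but the maximum element order in G is 8 < 16. So G is not cyclic and no single element generates it: the count is 0.

Answer: 0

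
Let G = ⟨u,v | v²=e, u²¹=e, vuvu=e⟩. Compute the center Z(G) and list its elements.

An element z ∈ Z(G) iff z commutes with every generator.
For example e is central: e·u = u = u·e; e·v = v = v·e.
Whereas u ∉ Z(G) since u·v = uv ≠ u²⁰v = v·u.
Checking each of the 42 elements this way gives Z(G) = {e}, of order 1.

Answer: {e}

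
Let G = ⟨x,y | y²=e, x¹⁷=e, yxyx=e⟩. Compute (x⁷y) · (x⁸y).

Compute (x⁷y) · (x⁸y) by multiplying left to right and reducing via the relations at each step:
  (x⁷y) · x⁸ = x¹⁶y
  (x¹⁶y) · y = x¹⁶

Answer: x¹⁶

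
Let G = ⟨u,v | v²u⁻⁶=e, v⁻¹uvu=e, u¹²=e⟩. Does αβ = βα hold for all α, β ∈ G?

u·v = uv but v·u = u⁵v⁻¹, so u·v ≠ v·u and G is not abelian.

Answer: No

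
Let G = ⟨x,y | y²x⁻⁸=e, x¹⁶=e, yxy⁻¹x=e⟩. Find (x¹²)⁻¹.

The order of (x¹²) is 4 (smallest k with (x¹²)ᵏ = e), so (x¹²)⁻¹ = (x¹²)³ = x⁴.
Check: (x¹²) · (x⁴) → (x¹²) · x⁴ = e, giving e as required.

Answer: x⁴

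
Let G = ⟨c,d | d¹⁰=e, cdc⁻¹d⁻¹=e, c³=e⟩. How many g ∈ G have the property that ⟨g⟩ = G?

G is cyclic of order 30. An element generates G iff its order is 30, and a cyclic group of order 30 has exactly φ(30) = 8 such elements.

Answer: 8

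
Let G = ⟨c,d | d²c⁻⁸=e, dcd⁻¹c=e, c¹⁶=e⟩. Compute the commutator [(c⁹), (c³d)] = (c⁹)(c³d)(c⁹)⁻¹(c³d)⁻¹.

[(c⁹), (c³d)] = (c⁹)·(c³d)·(c⁹)⁻¹·(c³d)⁻¹.
  (c⁹) · (c³d) = c⁴d⁻¹
  (c⁴d⁻¹) · (c⁷) = c⁵d
  (c⁵d) · (c³d⁻¹) = c²

Answer: c²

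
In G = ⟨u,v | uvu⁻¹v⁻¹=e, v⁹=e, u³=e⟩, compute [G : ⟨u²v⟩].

First find ord(u²v) by computing successive powers:
  (u²v)¹ = u²v, (u²v)² = uv², (u²v)³ = v³, (u²v)⁴ = u²v⁴, (u²v)⁵ = uv⁵, (u²v)⁶ = v⁶, (u²v)⁷ = u²v⁷, (u²v)⁸ = uv⁸, (u²v)⁹ = e.
So |⟨u²v⟩| = ord(u²v) = 9. With |G| = 27, by Lagrange [G : ⟨u²v⟩] = 27/9 = 3.

Answer: 3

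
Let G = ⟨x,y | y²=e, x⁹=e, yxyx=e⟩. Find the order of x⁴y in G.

Compute successive powers until reaching e:
  (x⁴y)¹ = x⁴y, (x⁴y)² = e.
The smallest positive k with (x⁴y)ᵏ = e is 2.

Answer: 2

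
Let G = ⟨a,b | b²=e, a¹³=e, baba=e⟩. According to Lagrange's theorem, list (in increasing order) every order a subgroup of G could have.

|G| = 26 = 2 · 13. By Lagrange's theorem the order of any subgroup divides 26; the divisors of 26 are 1, 2, 13, 26.

Answer: 1, 2, 13, 26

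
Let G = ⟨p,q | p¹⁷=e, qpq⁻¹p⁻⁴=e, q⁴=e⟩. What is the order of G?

Enumerate words in the generators, reducing via the relations: the distinct elements are
  {e, p, q, pq, p², p³, p⁴, p⁵, p⁶, p⁷, p⁸, p⁹, q², q³, pq², pq³, p²q, p³q, p¹², p¹³, p¹¹, p¹⁰, p¹⁴, p¹⁵, p¹⁶, p⁴q, p⁵q, p⁶q, p⁷q, p⁸q, p⁹q, p²q², p²q³, p³q², p³q³, p¹²q, p¹³q, p¹¹q, p¹⁰q, p¹⁴q, p¹⁵q, p¹⁶q, p⁴q², p⁴q³, p⁵q², p⁵q³, p⁶q², p⁶q³, p⁷q², p⁷q³, p⁸q², p⁸q³, p⁹q², p⁹q³, p¹²q², p¹²q³, p¹³q², p¹³q³, p¹¹q², p¹¹q³, p¹⁰q², p¹⁰q³, p¹⁴q², p¹⁴q³, p¹⁵q², p¹⁵q³, p¹⁶q², p¹⁶q³}.
No further products give new elements, so |G| = 68.

Answer: 68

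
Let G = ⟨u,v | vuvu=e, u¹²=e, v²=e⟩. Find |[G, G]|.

G' = [G, G] is generated by all commutators. The generator-pair commutators are: [u, v] = u².
The subgroup they normally generate is {e, u², u⁴, u⁶, u⁸, u¹⁰}, of order 6.
Check: |G/G'| = 24/6 = 4 is the order of the abelianisation.

Answer: 6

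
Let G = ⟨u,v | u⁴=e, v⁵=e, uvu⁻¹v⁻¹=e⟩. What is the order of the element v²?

Compute successive powers until reaching e:
  (v²)¹ = v², (v²)² = v⁴, (v²)³ = v, (v²)⁴ = v³, (v²)⁵ = e.
The smallest positive k with (v²)ᵏ = e is 5.

Answer: 5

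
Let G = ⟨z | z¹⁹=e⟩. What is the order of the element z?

Compute successive powers until reaching e:
  z¹ = z, z² = z², z³ = z³, z⁴ = z⁴, z⁵ = z⁵, z⁶ = z⁶, z⁷ = z⁷, z⁸ = z⁸, z⁹ = z⁹, z¹⁰ = z¹⁰, z¹¹ = z¹¹, z¹² = z¹², z¹³ = z¹³, z¹⁴ = z¹⁴, z¹⁵ = z¹⁵, z¹⁶ = z¹⁶, z¹⁷ = z¹⁷, z¹⁸ = z¹⁸, z¹⁹ = e.
The smallest positive k with zᵏ = e is 19.

Answer: 19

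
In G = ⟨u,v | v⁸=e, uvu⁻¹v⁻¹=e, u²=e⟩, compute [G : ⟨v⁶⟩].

First find ord(v⁶) by computing successive powers:
  (v⁶)¹ = v⁶, (v⁶)² = v⁴, (v⁶)³ = v², (v⁶)⁴ = e.
So |⟨v⁶⟩| = ord(v⁶) = 4. With |G| = 16, by Lagrange [G : ⟨v⁶⟩] = 16/4 = 4.

Answer: 4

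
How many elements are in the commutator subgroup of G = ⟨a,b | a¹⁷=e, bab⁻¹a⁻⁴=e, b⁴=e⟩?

G' = [G, G] is generated by all commutators. The generator-pair commutators are: [a, b] = a¹⁴.
The subgroup they normally generate is {e, a, a², a³, a⁴, a⁵, a⁶, a⁷, a⁸, a⁹, a¹⁰, a¹¹, a¹², a¹³, a¹⁴, a¹⁵, a¹⁶}, of order 17.
Check: |G/G'| = 68/17 = 4 is the order of the abelianisation.

Answer: 17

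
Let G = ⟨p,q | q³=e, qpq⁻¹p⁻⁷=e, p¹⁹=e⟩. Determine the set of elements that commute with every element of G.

An element z ∈ Z(G) iff z commutes with every generator.
For example e is central: e·p = p = p·e; e·q = q = q·e.
Whereas p ∉ Z(G) since p·q = pq ≠ p⁷q = q·p.
Checking each of the 57 elements this way gives Z(G) = {e}, of order 1.

Answer: {e}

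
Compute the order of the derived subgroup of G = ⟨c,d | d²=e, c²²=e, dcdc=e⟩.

G' = [G, G] is generated by all commutators. The generator-pair commutators are: [c, d] = c².
The subgroup they normally generate is {e, c², c⁴, c⁶, c⁸, c¹⁰, c¹², c¹⁴, c¹⁶, c¹⁸, c²⁰}, of order 11.
Check: |G/G'| = 44/11 = 4 is the order of the abelianisation.

Answer: 11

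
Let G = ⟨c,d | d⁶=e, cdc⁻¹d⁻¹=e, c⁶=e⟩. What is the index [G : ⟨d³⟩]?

First find ord(d³) by computing successive powers:
  (d³)¹ = d³, (d³)² = e.
So |⟨d³⟩| = ord(d³) = 2. With |G| = 36, by Lagrange [G : ⟨d³⟩] = 36/2 = 18.

Answer: 18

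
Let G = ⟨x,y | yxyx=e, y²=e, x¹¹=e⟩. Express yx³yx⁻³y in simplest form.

Multiply left to right, reducing at each step:
  y · x³ = x⁸y
  (x⁸y) · y = x⁸
  (x⁸) · x⁻³ = x⁵
  (x⁵) · y = x⁵y

Answer: x⁵y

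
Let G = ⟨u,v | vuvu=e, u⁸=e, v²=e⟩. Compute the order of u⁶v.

Compute successive powers until reaching e:
  (u⁶v)¹ = u⁶v, (u⁶v)² = e.
The smallest positive k with (u⁶v)ᵏ = e is 2.

Answer: 2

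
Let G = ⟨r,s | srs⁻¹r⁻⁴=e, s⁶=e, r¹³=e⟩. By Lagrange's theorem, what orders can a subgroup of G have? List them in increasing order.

|G| = 78 = 2 · 3 · 13. By Lagrange's theorem the order of any subgroup divides 78; the divisors of 78 are 1, 2, 3, 6, 13, 26, 39, 78.

Answer: 1, 2, 3, 6, 13, 26, 39, 78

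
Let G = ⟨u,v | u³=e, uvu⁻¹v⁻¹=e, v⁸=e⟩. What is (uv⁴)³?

Compute successive powers of (uv⁴), reducing at each step:
  (uv⁴)²: (uv⁴) · u = u²v⁴;   (u²v⁴) · v⁴ = u²
  (uv⁴)³: (u²) · u = e;   e · v⁴ = v⁴

Answer: v⁴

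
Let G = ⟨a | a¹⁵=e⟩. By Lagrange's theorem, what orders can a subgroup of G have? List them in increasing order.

|G| = 15 = 3 · 5. By Lagrange's theorem the order of any subgroup divides 15; the divisors of 15 are 1, 3, 5, 15.

Answer: 1, 3, 5, 15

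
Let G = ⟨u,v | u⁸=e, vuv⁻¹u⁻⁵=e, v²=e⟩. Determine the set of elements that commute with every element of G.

An element z ∈ Z(G) iff z commutes with every generator.
For example u² is central: (u²)·u = u³ = u·(u²); (u²)·v = u²v = v·(u²).
Whereas u ∉ Z(G) since u·v = uv ≠ u⁵v = v·u.
Checking each of the 16 elements this way gives Z(G) = {e, u², u⁴, u⁶}, of order 4.

Answer: {e, u², u⁴, u⁶}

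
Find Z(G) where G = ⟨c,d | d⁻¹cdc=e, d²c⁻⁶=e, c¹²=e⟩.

An element z ∈ Z(G) iff z commutes with every generator.
For example c⁶ is central: (c⁶)·c = c⁷ = c·(c⁶); (c⁶)·d = d⁻¹ = d·(c⁶).
Whereas c ∉ Z(G) since c·d = cd ≠ c⁵d⁻¹ = d·c.
Checking each of the 24 elements this way gives Z(G) = {e, c⁶}, of order 2.

Answer: {e, c⁶}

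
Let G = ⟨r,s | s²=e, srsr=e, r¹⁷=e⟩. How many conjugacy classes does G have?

The conjugacy classes (representative and size) are:
  [e] (size 1), [r¹⁶] (size 2), [r²] (size 2), [r³] (size 2), [r¹³] (size 2), [r¹²] (size 2), [r⁶] (size 2), [r¹⁰] (size 2), [r⁹] (size 2), [r⁷s] (size 17).
Class equation: 1 + 2 + 2 + 2 + 2 + 2 + 2 + 2 + 2 + 17 = 34 = |G|. So G has 10 conjugacy classes.

Answer: 10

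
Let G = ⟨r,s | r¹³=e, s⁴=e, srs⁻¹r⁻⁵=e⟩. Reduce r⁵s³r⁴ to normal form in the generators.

Multiply left to right, reducing at each step:
  (r⁵) · s³ = r⁵s³
  (r⁵s³) · r⁴ = r¹¹s³

Answer: r¹¹s³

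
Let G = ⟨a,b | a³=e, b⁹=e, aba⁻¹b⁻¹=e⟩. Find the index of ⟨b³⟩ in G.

First find ord(b³) by computing successive powers:
  (b³)¹ = b³, (b³)² = b⁶, (b³)³ = e.
So |⟨b³⟩| = ord(b³) = 3. With |G| = 27, by Lagrange [G : ⟨b³⟩] = 27/3 = 9.

Answer: 9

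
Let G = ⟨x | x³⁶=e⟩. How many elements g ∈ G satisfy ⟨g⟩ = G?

G is cyclic of order 36. An element generates G iff its order is 36, and a cyclic group of order 36 has exactly φ(36) = 12 such elements.

Answer: 12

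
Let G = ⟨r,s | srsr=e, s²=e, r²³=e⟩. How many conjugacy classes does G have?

The conjugacy classes (representative and size) are:
  [e] (size 1), [r] (size 2), [r²¹] (size 2), [r²⁰] (size 2), [r⁴] (size 2), [r¹⁸] (size 2), [r⁶] (size 2), [r¹⁶] (size 2), [r⁸] (size 2), [r⁹] (size 2), [r¹⁰] (size 2), [r¹²] (size 2), [r¹⁸s] (size 23).
Class equation: 1 + 2 + 2 + 2 + 2 + 2 + 2 + 2 + 2 + 2 + 2 + 2 + 23 = 46 = |G|. So G has 13 conjugacy classes.

Answer: 13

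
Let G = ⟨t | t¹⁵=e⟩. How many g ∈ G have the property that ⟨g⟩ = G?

G is cyclic of order 15. An element generates G iff its order is 15, and a cyclic group of order 15 has exactly φ(15) = 8 such elements.

Answer: 8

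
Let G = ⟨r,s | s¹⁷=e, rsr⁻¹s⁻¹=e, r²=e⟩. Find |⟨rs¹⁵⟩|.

|⟨rs¹⁵⟩| equals the order of rs¹⁵. Compute successive powers until reaching e:
  (rs¹⁵)¹ = rs¹⁵, (rs¹⁵)² = s¹³, (rs¹⁵)³ = rs¹¹, (rs¹⁵)⁴ = s⁹, (rs¹⁵)⁵ = rs⁷, (rs¹⁵)⁶ = s⁵, (rs¹⁵)⁷ = rs³, (rs¹⁵)⁸ = s, (rs¹⁵)⁹ = rs¹⁶, (rs¹⁵)¹⁰ = s¹⁴, (rs¹⁵)¹¹ = rs¹², (rs¹⁵)¹² = s¹⁰, (rs¹⁵)¹³ = rs⁸, (rs¹⁵)¹⁴ = s⁶, (rs¹⁵)¹⁵ = rs⁴, (rs¹⁵)¹⁶ = s², (rs¹⁵)¹⁷ = r, (rs¹⁵)¹⁸ = s¹⁵, (rs¹⁵)¹⁹ = rs¹³, (rs¹⁵)²⁰ = s¹¹, (rs¹⁵)²¹ = rs⁹, (rs¹⁵)²² = s⁷, (rs¹⁵)²³ = rs⁵, (rs¹⁵)²⁴ = s³, (rs¹⁵)²⁵ = rs, (rs¹⁵)²⁶ = s¹⁶, (rs¹⁵)²⁷ = rs¹⁴, (rs¹⁵)²⁸ = s¹², (rs¹⁵)²⁹ = rs¹⁰, (rs¹⁵)³⁰ = s⁸, (rs¹⁵)³¹ = rs⁶, (rs¹⁵)³² = s⁴, (rs¹⁵)³³ = rs², (rs¹⁵)³⁴ = e.
The smallest positive k with (rs¹⁵)ᵏ = e is 34, so |⟨rs¹⁵⟩| = 34.

Answer: 34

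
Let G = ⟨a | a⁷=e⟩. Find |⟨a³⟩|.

|⟨a³⟩| equals the order of a³. Compute successive powers until reaching e:
  (a³)¹ = a³, (a³)² = a⁶, (a³)³ = a², (a³)⁴ = a⁵, (a³)⁵ = a, (a³)⁶ = a⁴, (a³)⁷ = e.
The smallest positive k with (a³)ᵏ = e is 7, so |⟨a³⟩| = 7.

Answer: 7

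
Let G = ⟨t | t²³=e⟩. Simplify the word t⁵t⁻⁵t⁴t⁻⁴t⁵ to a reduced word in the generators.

Multiply left to right, reducing at each step:
  (t⁵) · t⁻⁵ = e
  e · t⁴ = t⁴
  (t⁴) · t⁻⁴ = e
  e · t⁵ = t⁵

Answer: t⁵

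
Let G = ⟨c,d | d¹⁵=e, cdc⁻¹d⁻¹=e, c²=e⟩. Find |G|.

Enumerate words in the generators, reducing via the relations: the distinct elements are
  {c, d, e, cd, d², d³, d⁴, d⁵, d⁶, d⁷, d⁸, d⁹, cd², cd³, cd⁴, cd⁵, cd⁶, cd⁷, cd⁸, cd⁹, d¹², d¹³, d¹¹, d¹⁰, d¹⁴, cd¹², cd¹³, cd¹¹, cd¹⁰, cd¹⁴}.
No further products give new elements, so |G| = 30.

Answer: 30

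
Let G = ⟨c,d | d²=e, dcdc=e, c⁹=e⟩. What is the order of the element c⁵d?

Compute successive powers until reaching e:
  (c⁵d)¹ = c⁵d, (c⁵d)² = e.
The smallest positive k with (c⁵d)ᵏ = e is 2.

Answer: 2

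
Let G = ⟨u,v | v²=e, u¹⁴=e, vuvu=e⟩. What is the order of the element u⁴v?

Compute successive powers until reaching e:
  (u⁴v)¹ = u⁴v, (u⁴v)² = e.
The smallest positive k with (u⁴v)ᵏ = e is 2.

Answer: 2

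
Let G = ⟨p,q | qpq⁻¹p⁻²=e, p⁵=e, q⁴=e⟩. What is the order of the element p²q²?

Compute successive powers until reaching e:
  (p²q²)¹ = p²q², (p²q²)² = e.
The smallest positive k with (p²q²)ᵏ = e is 2.

Answer: 2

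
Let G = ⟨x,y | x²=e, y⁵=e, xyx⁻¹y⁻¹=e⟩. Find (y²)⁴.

Compute successive powers of (y²), reducing at each step:
  (y²)²: (y²) · y² = y⁴
  (y²)³: (y⁴) · y² = y
  (y²)⁴: y · y² = y³

Answer: y³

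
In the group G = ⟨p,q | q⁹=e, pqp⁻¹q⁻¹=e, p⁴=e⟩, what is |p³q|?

Compute successive powers until reaching e:
  (p³q)¹ = p³q, (p³q)² = p²q², (p³q)³ = pq³, (p³q)⁴ = q⁴, (p³q)⁵ = p³q⁵, (p³q)⁶ = p²q⁶, (p³q)⁷ = pq⁷, (p³q)⁸ = q⁸, (p³q)⁹ = p³, (p³q)¹⁰ = p²q, (p³q)¹¹ = pq², (p³q)¹² = q³, (p³q)¹³ = p³q⁴, (p³q)¹⁴ = p²q⁵, (p³q)¹⁵ = pq⁶, (p³q)¹⁶ = q⁷, (p³q)¹⁷ = p³q⁸, (p³q)¹⁸ = p², (p³q)¹⁹ = pq, (p³q)²⁰ = q², (p³q)²¹ = p³q³, (p³q)²² = p²q⁴, (p³q)²³ = pq⁵, (p³q)²⁴ = q⁶, (p³q)²⁵ = p³q⁷, (p³q)²⁶ = p²q⁸, (p³q)²⁷ = p, (p³q)²⁸ = q, (p³q)²⁹ = p³q², (p³q)³⁰ = p²q³, (p³q)³¹ = pq⁴, (p³q)³² = q⁵, (p³q)³³ = p³q⁶, (p³q)³⁴ = p²q⁷, (p³q)³⁵ = pq⁸, (p³q)³⁶ = e.
The smallest positive k with (p³q)ᵏ = e is 36.

Answer: 36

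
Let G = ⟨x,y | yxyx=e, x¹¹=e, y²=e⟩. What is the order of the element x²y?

Compute successive powers until reaching e:
  (x²y)¹ = x²y, (x²y)² = e.
The smallest positive k with (x²y)ᵏ = e is 2.

Answer: 2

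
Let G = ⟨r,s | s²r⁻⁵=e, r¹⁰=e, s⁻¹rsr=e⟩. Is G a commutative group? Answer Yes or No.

r·s = rs but s·r = r⁴s⁻¹, so r·s ≠ s·r and G is not abelian.

Answer: No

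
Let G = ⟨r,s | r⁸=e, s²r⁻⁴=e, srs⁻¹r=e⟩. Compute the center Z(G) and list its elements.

An element z ∈ Z(G) iff z commutes with every generator.
For example r⁴ is central: (r⁴)·r = r⁵ = r·(r⁴); (r⁴)·s = s⁻¹ = s·(r⁴).
Whereas r ∉ Z(G) since r·s = rs ≠ r³s⁻¹ = s·r.
Checking each of the 16 elements this way gives Z(G) = {e, r⁴}, of order 2.

Answer: {e, r⁴}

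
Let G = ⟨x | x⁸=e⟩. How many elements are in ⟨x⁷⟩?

|⟨x⁷⟩| equals the order of x⁷. Compute successive powers until reaching e:
  (x⁷)¹ = x⁷, (x⁷)² = x⁶, (x⁷)³ = x⁵, (x⁷)⁴ = x⁴, (x⁷)⁵ = x³, (x⁷)⁶ = x², (x⁷)⁷ = x, (x⁷)⁸ = e.
The smallest positive k with (x⁷)ᵏ = e is 8, so |⟨x⁷⟩| = 8.

Answer: 8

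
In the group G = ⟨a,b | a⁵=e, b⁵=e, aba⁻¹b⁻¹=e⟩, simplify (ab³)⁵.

Compute successive powers of (ab³), reducing at each step:
  (ab³)²: (ab³) · a = a²b³;   (a²b³) · b³ = a²b
  (ab³)³: (a²b) · a = a³b;   (a³b) · b³ = a³b⁴
  (ab³)⁴: (a³b⁴) · a = a⁴b⁴;   (a⁴b⁴) · b³ = a⁴b²
  (ab³)⁵: (a⁴b²) · a = b²;   (b²) · b³ = e

Answer: e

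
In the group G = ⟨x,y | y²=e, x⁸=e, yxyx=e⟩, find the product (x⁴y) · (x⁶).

Compute (x⁴y) · (x⁶) by multiplying left to right and reducing via the relations at each step:
  (x⁴y) · x⁶ = x⁶y

Answer: x⁶y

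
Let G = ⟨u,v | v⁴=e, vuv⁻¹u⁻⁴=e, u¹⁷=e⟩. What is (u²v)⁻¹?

The order of (u²v) is 4 (smallest k with (u²v)ᵏ = e), so (u²v)⁻¹ = (u²v)³ = u⁸v³.
Check: (u²v) · (u⁸v³) → (u²v) · u⁸ = v;   v · v³ = e, giving e as required.

Answer: u⁸v³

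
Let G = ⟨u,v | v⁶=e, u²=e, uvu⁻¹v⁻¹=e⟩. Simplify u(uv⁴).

Compute u · (uv⁴) by multiplying left to right and reducing via the relations at each step:
  u · u = e
  e · v⁴ = v⁴

Answer: v⁴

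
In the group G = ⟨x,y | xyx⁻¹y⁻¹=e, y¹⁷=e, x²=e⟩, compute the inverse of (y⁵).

The order of (y⁵) is 17 (smallest k with (y⁵)ᵏ = e), so (y⁵)⁻¹ = (y⁵)¹⁶ = y¹².
Check: (y⁵) · (y¹²) → (y⁵) · y¹² = e, giving e as required.

Answer: y¹²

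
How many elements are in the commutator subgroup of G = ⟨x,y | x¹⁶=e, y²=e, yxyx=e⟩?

G' = [G, G] is generated by all commutators. The generator-pair commutators are: [x, y] = x².
The subgroup they normally generate is {e, x², x⁴, x⁶, x⁸, x¹⁰, x¹², x¹⁴}, of order 8.
Check: |G/G'| = 32/8 = 4 is the order of the abelianisation.

Answer: 8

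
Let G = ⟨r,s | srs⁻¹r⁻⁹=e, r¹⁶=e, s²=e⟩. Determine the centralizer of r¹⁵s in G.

⟨r¹⁵s⟩ ⊆ C_G(r¹⁵s) since powers of r¹⁵s commute with r¹⁵s; so |C_G(r¹⁵s)| ≥ |⟨r¹⁵s⟩| = 16.
By orbit–stabilizer, |C_G(r¹⁵s)| = |G| / |conj. class of r¹⁵s| = 32 / 2 = 16.
The 16 elements commuting with r¹⁵s are {e, r², r⁴, r⁶, r⁸, r¹⁰, r¹², r¹⁴, r⁹s, rs, r¹¹s, r³s, r¹³s, r⁵s, r¹⁵s, r⁷s}.

Answer: {e, r², r⁴, r⁶, r⁸, r¹⁰, r¹², r¹⁴, r⁹s, rs, r¹¹s, r³s, r¹³s, r⁵s, r¹⁵s, r⁷s}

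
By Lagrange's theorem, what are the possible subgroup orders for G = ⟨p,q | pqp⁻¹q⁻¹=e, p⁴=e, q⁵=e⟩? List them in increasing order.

|G| = 20 = 2² · 5. By Lagrange's theorem the order of any subgroup divides 20; the divisors of 20 are 1, 2, 4, 5, 10, 20.

Answer: 1, 2, 4, 5, 10, 20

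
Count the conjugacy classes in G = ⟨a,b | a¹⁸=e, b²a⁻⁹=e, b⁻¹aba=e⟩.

The conjugacy classes (representative and size) are:
  [e] (size 1), [a¹⁷] (size 2), [a¹⁶] (size 2), [a³] (size 2), [a¹⁴] (size 2), [a¹³] (size 2), [a¹²] (size 2), [a¹¹] (size 2), [a¹⁰] (size 2), [a⁹] (size 1), [a⁸b] (size 9), [ab] (size 9).
Class equation: 1 + 2 + 2 + 2 + 2 + 2 + 2 + 2 + 2 + 1 + 9 + 9 = 36 = |G|. So G has 12 conjugacy classes.

Answer: 12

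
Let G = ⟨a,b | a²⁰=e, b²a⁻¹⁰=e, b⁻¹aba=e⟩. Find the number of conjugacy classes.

The conjugacy classes (representative and size) are:
  [e] (size 1), [a] (size 2), [a²] (size 2), [a³] (size 2), [a⁴] (size 2), [a⁵] (size 2), [a¹⁴] (size 2), [a⁷] (size 2), [a⁸] (size 2), [a¹¹] (size 2), [a¹⁰] (size 1), [a²b⁻¹] (size 10), [a⁹b] (size 10).
Class equation: 1 + 2 + 2 + 2 + 2 + 2 + 2 + 2 + 2 + 2 + 1 + 10 + 10 = 40 = |G|. So G has 13 conjugacy classes.

Answer: 13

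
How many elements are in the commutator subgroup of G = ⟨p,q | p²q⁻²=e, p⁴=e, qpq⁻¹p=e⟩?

G' = [G, G] is generated by all commutators. The generator-pair commutators are: [p, q] = p².
The subgroup they normally generate is {e, p²}, of order 2.
Check: |G/G'| = 8/2 = 4 is the order of the abelianisation.

Answer: 2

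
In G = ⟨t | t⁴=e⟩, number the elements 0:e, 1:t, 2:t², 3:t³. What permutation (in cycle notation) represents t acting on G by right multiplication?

(0 1 2 3)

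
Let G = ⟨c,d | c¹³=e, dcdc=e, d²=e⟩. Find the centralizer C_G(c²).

⟨c²⟩ ⊆ C_G(c²) since powers of c² commute with c²; so |C_G(c²)| ≥ |⟨c²⟩| = 13.
By orbit–stabilizer, |C_G(c²)| = |G| / |conj. class of c²| = 26 / 2 = 13.
The 13 elements commuting with c² are {e, c, c², c³, c⁴, c⁵, c⁶, c⁷, c⁸, c⁹, c¹⁰, c¹¹, c¹²}.

Answer: {e, c, c², c³, c⁴, c⁵, c⁶, c⁷, c⁸, c⁹, c¹⁰, c¹¹, c¹²}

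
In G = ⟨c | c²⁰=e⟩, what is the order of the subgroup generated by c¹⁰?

|⟨c¹⁰⟩| equals the order of c¹⁰. Compute successive powers until reaching e:
  (c¹⁰)¹ = c¹⁰, (c¹⁰)² = e.
The smallest positive k with (c¹⁰)ᵏ = e is 2, so |⟨c¹⁰⟩| = 2.

Answer: 2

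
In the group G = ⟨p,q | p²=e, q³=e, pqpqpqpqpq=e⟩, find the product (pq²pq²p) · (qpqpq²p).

Compute (pq²pq²p) · (qpqpq²p) by multiplying left to right and reducing via the relations at each step:
  (pq²pq²p) · q = qpqpq²
  (qpqpq²) · p = qpqpq²p
  (qpqpq²p) · q = qpqpq²pq
  (qpqpq²pq) · p = pq²pqpq²pq²
  (pq²pqpq²pq²) · q² = pq²pqpq²pq
  (pq²pqpq²pq) · p = pq²pqpq²pqp

Answer: pq²pqpq²pqp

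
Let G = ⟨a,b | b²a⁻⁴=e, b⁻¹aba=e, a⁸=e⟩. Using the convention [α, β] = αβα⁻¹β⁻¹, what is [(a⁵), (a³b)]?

[(a⁵), (a³b)] = (a⁵)·(a³b)·(a⁵)⁻¹·(a³b)⁻¹.
  (a⁵) · (a³b) = b
  b · (a³) = ab⁻¹
  (ab⁻¹) · (a³b⁻¹) = a²

Answer: a²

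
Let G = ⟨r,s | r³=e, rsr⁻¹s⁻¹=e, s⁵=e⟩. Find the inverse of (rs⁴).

The order of (rs⁴) is 15 (smallest k with (rs⁴)ᵏ = e), so (rs⁴)⁻¹ = (rs⁴)¹⁴ = r²s.
Check: (rs⁴) · (r²s) → (rs⁴) · r² = s⁴;   (s⁴) · s = e, giving e as required.

Answer: r²s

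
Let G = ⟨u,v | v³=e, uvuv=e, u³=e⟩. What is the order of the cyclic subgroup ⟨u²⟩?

|⟨u²⟩| equals the order of u². Compute successive powers until reaching e:
  (u²)¹ = u², (u²)² = u, (u²)³ = e.
The smallest positive k with (u²)ᵏ = e is 3, so |⟨u²⟩| = 3.

Answer: 3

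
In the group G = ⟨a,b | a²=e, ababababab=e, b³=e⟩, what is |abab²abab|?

Compute successive powers until reaching e:
  (abab²abab)¹ = abab²abab, (abab²abab)² = e.
The smallest positive k with (abab²abab)ᵏ = e is 2.

Answer: 2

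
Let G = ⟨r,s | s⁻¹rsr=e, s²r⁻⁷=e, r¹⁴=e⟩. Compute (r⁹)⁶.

Compute successive powers of (r⁹), reducing at each step:
  (r⁹)²: (r⁹) · r⁹ = r⁴
  (r⁹)³: (r⁴) · r⁹ = r¹³
  (r⁹)⁴: (r¹³) · r⁹ = r⁸
  (r⁹)⁵: (r⁸) · r⁹ = r³
  (r⁹)⁶: (r³) · r⁹ = r¹²

Answer: r¹²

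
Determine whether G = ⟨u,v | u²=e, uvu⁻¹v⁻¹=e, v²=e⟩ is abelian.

Each pair of generators commutes: u·v = uv = v·u. Since the generators pairwise commute, every element of G commutes with every other, so G is abelian.

Answer: Yes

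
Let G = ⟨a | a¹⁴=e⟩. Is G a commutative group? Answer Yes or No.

G has a single generator, so G is cyclic and hence abelian.

Answer: Yes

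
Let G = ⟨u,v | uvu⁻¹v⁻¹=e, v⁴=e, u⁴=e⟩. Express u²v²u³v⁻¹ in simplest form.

Multiply left to right, reducing at each step:
  (u²) · v² = u²v²
  (u²v²) · u³ = uv²
  (uv²) · v⁻¹ = uv

Answer: uv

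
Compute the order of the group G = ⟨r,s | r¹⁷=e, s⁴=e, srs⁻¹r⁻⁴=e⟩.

Enumerate words in the generators, reducing via the relations: the distinct elements are
  {e, r, s, rs, r², r³, r⁴, r⁵, r⁶, r⁷, r⁸, r⁹, s², s³, rs², rs³, r²s, r³s, r¹², r¹³, r¹¹, r¹⁰, r¹⁴, r¹⁵, r¹⁶, r⁴s, r⁵s, r⁶s, r⁷s, r⁸s, r⁹s, r²s², r²s³, r³s², r³s³, r¹²s, r¹³s, r¹¹s, r¹⁰s, r¹⁴s, r¹⁵s, r¹⁶s, r⁴s², r⁴s³, r⁵s², r⁵s³, r⁶s², r⁶s³, r⁷s², r⁷s³, r⁸s², r⁸s³, r⁹s², r⁹s³, r¹²s², r¹²s³, r¹³s², r¹³s³, r¹¹s², r¹¹s³, r¹⁰s², r¹⁰s³, r¹⁴s², r¹⁴s³, r¹⁵s², r¹⁵s³, r¹⁶s², r¹⁶s³}.
No further products give new elements, so |G| = 68.

Answer: 68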